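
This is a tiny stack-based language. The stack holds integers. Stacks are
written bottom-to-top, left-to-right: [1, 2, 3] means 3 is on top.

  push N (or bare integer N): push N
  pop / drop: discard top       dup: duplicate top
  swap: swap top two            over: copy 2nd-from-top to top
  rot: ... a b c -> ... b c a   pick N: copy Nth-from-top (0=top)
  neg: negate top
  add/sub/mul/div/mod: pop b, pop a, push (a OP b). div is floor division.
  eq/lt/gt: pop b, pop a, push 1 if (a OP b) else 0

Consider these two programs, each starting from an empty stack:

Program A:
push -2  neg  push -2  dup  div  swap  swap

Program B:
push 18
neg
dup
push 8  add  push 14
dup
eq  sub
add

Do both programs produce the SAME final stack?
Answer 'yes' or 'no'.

Program A trace:
  After 'push -2': [-2]
  After 'neg': [2]
  After 'push -2': [2, -2]
  After 'dup': [2, -2, -2]
  After 'div': [2, 1]
  After 'swap': [1, 2]
  After 'swap': [2, 1]
Program A final stack: [2, 1]

Program B trace:
  After 'push 18': [18]
  After 'neg': [-18]
  After 'dup': [-18, -18]
  After 'push 8': [-18, -18, 8]
  After 'add': [-18, -10]
  After 'push 14': [-18, -10, 14]
  After 'dup': [-18, -10, 14, 14]
  After 'eq': [-18, -10, 1]
  After 'sub': [-18, -11]
  After 'add': [-29]
Program B final stack: [-29]
Same: no

Answer: no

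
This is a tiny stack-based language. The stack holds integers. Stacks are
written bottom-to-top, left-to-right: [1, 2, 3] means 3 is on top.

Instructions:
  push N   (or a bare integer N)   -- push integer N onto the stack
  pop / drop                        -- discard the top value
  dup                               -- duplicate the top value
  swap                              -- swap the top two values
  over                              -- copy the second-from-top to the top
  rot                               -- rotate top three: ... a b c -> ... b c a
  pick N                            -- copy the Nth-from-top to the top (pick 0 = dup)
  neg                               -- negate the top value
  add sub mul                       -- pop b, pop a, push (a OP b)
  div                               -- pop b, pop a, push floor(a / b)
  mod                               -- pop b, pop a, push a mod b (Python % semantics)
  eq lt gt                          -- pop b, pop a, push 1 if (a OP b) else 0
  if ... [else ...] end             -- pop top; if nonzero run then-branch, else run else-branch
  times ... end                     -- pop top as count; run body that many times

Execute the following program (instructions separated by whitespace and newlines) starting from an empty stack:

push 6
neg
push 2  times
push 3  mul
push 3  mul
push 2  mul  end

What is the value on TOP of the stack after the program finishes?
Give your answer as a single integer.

After 'push 6': [6]
After 'neg': [-6]
After 'push 2': [-6, 2]
After 'times': [-6]
After 'push 3': [-6, 3]
After 'mul': [-18]
After 'push 3': [-18, 3]
After 'mul': [-54]
After 'push 2': [-54, 2]
After 'mul': [-108]
After 'push 3': [-108, 3]
After 'mul': [-324]
After 'push 3': [-324, 3]
After 'mul': [-972]
After 'push 2': [-972, 2]
After 'mul': [-1944]

Answer: -1944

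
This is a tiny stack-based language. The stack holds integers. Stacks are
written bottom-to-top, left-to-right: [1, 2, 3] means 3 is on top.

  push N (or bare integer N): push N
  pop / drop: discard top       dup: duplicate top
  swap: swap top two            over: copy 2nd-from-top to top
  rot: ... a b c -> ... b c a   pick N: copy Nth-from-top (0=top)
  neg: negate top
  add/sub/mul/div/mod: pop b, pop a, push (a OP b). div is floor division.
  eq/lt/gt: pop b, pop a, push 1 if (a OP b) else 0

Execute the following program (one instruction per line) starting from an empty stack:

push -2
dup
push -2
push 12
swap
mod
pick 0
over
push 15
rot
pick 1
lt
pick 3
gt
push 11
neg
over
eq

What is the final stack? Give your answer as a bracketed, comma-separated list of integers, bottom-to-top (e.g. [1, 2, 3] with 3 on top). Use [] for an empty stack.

After 'push -2': [-2]
After 'dup': [-2, -2]
After 'push -2': [-2, -2, -2]
After 'push 12': [-2, -2, -2, 12]
After 'swap': [-2, -2, 12, -2]
After 'mod': [-2, -2, 0]
After 'pick 0': [-2, -2, 0, 0]
After 'over': [-2, -2, 0, 0, 0]
After 'push 15': [-2, -2, 0, 0, 0, 15]
After 'rot': [-2, -2, 0, 0, 15, 0]
After 'pick 1': [-2, -2, 0, 0, 15, 0, 15]
After 'lt': [-2, -2, 0, 0, 15, 1]
After 'pick 3': [-2, -2, 0, 0, 15, 1, 0]
After 'gt': [-2, -2, 0, 0, 15, 1]
After 'push 11': [-2, -2, 0, 0, 15, 1, 11]
After 'neg': [-2, -2, 0, 0, 15, 1, -11]
After 'over': [-2, -2, 0, 0, 15, 1, -11, 1]
After 'eq': [-2, -2, 0, 0, 15, 1, 0]

Answer: [-2, -2, 0, 0, 15, 1, 0]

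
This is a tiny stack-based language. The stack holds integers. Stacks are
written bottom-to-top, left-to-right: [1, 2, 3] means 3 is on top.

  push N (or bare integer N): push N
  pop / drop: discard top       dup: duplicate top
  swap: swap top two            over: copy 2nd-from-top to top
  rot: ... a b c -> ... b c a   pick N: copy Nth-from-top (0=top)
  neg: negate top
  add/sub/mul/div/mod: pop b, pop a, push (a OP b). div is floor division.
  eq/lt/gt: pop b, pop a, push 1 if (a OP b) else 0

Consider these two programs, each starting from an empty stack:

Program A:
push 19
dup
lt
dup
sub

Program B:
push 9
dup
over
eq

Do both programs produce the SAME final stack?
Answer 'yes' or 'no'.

Answer: no

Derivation:
Program A trace:
  After 'push 19': [19]
  After 'dup': [19, 19]
  After 'lt': [0]
  After 'dup': [0, 0]
  After 'sub': [0]
Program A final stack: [0]

Program B trace:
  After 'push 9': [9]
  After 'dup': [9, 9]
  After 'over': [9, 9, 9]
  After 'eq': [9, 1]
Program B final stack: [9, 1]
Same: no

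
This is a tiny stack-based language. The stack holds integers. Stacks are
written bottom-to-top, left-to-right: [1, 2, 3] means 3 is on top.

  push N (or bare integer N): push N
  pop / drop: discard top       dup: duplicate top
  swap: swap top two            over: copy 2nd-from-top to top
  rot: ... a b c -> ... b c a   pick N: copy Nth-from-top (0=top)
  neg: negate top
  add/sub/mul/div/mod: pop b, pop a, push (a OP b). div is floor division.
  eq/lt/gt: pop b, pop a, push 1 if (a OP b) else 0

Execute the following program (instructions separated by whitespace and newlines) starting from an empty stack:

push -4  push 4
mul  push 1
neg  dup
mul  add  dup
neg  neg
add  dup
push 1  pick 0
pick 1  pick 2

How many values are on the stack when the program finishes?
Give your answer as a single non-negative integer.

After 'push -4': stack = [-4] (depth 1)
After 'push 4': stack = [-4, 4] (depth 2)
After 'mul': stack = [-16] (depth 1)
After 'push 1': stack = [-16, 1] (depth 2)
After 'neg': stack = [-16, -1] (depth 2)
After 'dup': stack = [-16, -1, -1] (depth 3)
After 'mul': stack = [-16, 1] (depth 2)
After 'add': stack = [-15] (depth 1)
After 'dup': stack = [-15, -15] (depth 2)
After 'neg': stack = [-15, 15] (depth 2)
After 'neg': stack = [-15, -15] (depth 2)
After 'add': stack = [-30] (depth 1)
After 'dup': stack = [-30, -30] (depth 2)
After 'push 1': stack = [-30, -30, 1] (depth 3)
After 'pick 0': stack = [-30, -30, 1, 1] (depth 4)
After 'pick 1': stack = [-30, -30, 1, 1, 1] (depth 5)
After 'pick 2': stack = [-30, -30, 1, 1, 1, 1] (depth 6)

Answer: 6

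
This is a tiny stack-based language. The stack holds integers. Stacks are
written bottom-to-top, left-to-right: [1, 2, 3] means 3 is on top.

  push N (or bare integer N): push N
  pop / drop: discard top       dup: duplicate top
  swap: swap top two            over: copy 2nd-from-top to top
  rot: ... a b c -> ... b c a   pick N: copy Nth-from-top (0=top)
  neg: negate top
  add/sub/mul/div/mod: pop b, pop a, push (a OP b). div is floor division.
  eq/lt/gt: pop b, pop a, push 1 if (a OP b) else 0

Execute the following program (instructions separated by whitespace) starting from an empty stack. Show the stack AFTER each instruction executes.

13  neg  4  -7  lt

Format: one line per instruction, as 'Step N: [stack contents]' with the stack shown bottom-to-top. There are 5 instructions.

Step 1: [13]
Step 2: [-13]
Step 3: [-13, 4]
Step 4: [-13, 4, -7]
Step 5: [-13, 0]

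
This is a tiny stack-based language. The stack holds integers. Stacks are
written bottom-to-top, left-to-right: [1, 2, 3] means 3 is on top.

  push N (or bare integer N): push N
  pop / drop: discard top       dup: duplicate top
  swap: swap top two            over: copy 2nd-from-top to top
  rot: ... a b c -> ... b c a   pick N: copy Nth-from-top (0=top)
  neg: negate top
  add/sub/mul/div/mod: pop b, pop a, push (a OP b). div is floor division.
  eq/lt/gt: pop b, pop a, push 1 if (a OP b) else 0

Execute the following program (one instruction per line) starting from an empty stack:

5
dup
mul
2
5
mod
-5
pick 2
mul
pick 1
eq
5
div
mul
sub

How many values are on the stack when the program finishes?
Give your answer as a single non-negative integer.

Answer: 1

Derivation:
After 'push 5': stack = [5] (depth 1)
After 'dup': stack = [5, 5] (depth 2)
After 'mul': stack = [25] (depth 1)
After 'push 2': stack = [25, 2] (depth 2)
After 'push 5': stack = [25, 2, 5] (depth 3)
After 'mod': stack = [25, 2] (depth 2)
After 'push -5': stack = [25, 2, -5] (depth 3)
After 'pick 2': stack = [25, 2, -5, 25] (depth 4)
After 'mul': stack = [25, 2, -125] (depth 3)
After 'pick 1': stack = [25, 2, -125, 2] (depth 4)
After 'eq': stack = [25, 2, 0] (depth 3)
After 'push 5': stack = [25, 2, 0, 5] (depth 4)
After 'div': stack = [25, 2, 0] (depth 3)
After 'mul': stack = [25, 0] (depth 2)
After 'sub': stack = [25] (depth 1)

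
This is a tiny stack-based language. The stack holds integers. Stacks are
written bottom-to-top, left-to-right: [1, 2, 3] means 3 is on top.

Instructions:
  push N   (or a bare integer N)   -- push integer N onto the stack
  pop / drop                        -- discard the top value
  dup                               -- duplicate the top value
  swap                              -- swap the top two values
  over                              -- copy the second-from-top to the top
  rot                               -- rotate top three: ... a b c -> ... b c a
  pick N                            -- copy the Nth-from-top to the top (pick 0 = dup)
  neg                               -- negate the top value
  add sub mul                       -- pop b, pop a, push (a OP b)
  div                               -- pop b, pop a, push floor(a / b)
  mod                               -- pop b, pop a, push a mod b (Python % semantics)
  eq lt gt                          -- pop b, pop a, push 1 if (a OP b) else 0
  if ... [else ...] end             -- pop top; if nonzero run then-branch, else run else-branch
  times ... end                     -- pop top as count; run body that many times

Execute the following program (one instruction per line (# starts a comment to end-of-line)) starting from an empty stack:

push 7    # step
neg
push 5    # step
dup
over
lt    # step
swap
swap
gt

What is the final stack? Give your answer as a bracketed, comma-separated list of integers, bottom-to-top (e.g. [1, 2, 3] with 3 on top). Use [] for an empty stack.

After 'push 7': [7]
After 'neg': [-7]
After 'push 5': [-7, 5]
After 'dup': [-7, 5, 5]
After 'over': [-7, 5, 5, 5]
After 'lt': [-7, 5, 0]
After 'swap': [-7, 0, 5]
After 'swap': [-7, 5, 0]
After 'gt': [-7, 1]

Answer: [-7, 1]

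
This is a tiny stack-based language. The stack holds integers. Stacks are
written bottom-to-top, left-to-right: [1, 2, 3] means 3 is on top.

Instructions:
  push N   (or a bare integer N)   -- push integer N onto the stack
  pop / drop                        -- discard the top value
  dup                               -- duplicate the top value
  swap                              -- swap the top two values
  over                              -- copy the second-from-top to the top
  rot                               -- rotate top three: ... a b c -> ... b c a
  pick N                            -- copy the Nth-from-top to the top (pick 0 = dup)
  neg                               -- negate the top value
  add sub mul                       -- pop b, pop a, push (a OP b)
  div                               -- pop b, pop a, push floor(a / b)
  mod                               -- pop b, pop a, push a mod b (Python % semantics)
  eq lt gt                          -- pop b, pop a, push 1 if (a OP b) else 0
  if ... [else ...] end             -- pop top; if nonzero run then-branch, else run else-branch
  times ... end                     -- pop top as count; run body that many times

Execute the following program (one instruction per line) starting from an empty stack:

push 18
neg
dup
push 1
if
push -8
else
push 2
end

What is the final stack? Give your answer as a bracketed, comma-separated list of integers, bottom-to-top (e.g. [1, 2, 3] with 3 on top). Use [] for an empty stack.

After 'push 18': [18]
After 'neg': [-18]
After 'dup': [-18, -18]
After 'push 1': [-18, -18, 1]
After 'if': [-18, -18]
After 'push -8': [-18, -18, -8]

Answer: [-18, -18, -8]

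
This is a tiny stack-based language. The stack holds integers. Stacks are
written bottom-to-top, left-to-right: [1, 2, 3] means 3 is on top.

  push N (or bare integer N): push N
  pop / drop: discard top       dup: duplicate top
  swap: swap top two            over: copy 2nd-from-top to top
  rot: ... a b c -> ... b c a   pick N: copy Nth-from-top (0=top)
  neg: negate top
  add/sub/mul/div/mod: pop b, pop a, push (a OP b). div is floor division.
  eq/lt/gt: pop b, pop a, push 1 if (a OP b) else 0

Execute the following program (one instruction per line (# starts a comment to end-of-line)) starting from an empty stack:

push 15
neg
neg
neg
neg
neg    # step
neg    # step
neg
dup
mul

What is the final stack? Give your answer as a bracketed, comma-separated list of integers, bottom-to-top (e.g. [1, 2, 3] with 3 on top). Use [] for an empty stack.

After 'push 15': [15]
After 'neg': [-15]
After 'neg': [15]
After 'neg': [-15]
After 'neg': [15]
After 'neg': [-15]
After 'neg': [15]
After 'neg': [-15]
After 'dup': [-15, -15]
After 'mul': [225]

Answer: [225]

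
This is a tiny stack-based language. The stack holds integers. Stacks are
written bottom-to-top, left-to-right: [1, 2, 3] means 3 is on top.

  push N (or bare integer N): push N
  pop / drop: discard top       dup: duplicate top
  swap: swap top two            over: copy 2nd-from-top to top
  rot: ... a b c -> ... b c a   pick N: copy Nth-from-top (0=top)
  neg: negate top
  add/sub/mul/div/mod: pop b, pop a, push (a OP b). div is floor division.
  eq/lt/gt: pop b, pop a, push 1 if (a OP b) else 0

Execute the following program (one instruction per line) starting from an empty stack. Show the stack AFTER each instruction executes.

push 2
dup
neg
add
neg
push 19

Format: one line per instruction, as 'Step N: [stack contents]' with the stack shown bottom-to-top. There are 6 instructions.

Step 1: [2]
Step 2: [2, 2]
Step 3: [2, -2]
Step 4: [0]
Step 5: [0]
Step 6: [0, 19]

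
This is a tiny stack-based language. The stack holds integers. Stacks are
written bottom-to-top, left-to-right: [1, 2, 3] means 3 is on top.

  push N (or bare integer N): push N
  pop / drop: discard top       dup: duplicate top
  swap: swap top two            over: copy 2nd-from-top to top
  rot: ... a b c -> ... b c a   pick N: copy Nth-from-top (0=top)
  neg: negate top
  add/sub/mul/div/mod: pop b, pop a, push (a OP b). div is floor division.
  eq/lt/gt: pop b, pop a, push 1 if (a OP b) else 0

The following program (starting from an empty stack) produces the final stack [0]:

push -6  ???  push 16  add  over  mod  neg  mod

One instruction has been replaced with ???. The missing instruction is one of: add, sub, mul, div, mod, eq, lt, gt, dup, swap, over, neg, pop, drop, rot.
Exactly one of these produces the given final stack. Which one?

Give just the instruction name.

Stack before ???: [-6]
Stack after ???:  [-6, -6]
The instruction that transforms [-6] -> [-6, -6] is: dup

Answer: dup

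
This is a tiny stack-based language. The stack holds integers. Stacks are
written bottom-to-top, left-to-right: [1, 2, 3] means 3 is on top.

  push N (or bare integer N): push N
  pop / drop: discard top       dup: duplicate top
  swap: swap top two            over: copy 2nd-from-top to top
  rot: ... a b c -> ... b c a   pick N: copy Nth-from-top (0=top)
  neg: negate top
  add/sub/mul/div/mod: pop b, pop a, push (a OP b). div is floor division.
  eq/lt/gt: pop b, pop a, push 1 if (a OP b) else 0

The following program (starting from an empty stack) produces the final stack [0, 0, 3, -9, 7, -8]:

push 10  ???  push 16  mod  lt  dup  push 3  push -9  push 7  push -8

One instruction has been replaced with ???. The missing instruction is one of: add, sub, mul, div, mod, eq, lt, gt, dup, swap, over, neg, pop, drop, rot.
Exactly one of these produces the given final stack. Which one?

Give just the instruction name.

Stack before ???: [10]
Stack after ???:  [10, 10]
The instruction that transforms [10] -> [10, 10] is: dup

Answer: dup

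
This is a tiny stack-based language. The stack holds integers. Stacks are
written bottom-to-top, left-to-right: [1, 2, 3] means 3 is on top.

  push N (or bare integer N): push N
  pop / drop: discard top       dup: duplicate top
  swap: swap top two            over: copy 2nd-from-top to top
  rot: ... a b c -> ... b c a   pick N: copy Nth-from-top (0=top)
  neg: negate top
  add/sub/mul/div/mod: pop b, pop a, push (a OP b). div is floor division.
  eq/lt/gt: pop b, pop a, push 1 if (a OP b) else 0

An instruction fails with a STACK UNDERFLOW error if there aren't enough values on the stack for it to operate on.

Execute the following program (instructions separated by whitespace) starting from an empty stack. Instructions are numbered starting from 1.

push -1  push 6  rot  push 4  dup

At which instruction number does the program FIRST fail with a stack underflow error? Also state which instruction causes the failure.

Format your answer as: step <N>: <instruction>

Answer: step 3: rot

Derivation:
Step 1 ('push -1'): stack = [-1], depth = 1
Step 2 ('push 6'): stack = [-1, 6], depth = 2
Step 3 ('rot'): needs 3 value(s) but depth is 2 — STACK UNDERFLOW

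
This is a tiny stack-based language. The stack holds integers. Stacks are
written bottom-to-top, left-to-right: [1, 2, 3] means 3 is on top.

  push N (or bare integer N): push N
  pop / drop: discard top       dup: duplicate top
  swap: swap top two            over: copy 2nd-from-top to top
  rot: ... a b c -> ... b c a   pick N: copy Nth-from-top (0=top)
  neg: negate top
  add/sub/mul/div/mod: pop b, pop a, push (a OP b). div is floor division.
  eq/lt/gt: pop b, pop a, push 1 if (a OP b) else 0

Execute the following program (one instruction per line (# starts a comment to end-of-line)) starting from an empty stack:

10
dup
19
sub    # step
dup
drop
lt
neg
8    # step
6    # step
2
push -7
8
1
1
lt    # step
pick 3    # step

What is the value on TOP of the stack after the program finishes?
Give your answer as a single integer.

After 'push 10': [10]
After 'dup': [10, 10]
After 'push 19': [10, 10, 19]
After 'sub': [10, -9]
After 'dup': [10, -9, -9]
After 'drop': [10, -9]
After 'lt': [0]
After 'neg': [0]
After 'push 8': [0, 8]
After 'push 6': [0, 8, 6]
After 'push 2': [0, 8, 6, 2]
After 'push -7': [0, 8, 6, 2, -7]
After 'push 8': [0, 8, 6, 2, -7, 8]
After 'push 1': [0, 8, 6, 2, -7, 8, 1]
After 'push 1': [0, 8, 6, 2, -7, 8, 1, 1]
After 'lt': [0, 8, 6, 2, -7, 8, 0]
After 'pick 3': [0, 8, 6, 2, -7, 8, 0, 2]

Answer: 2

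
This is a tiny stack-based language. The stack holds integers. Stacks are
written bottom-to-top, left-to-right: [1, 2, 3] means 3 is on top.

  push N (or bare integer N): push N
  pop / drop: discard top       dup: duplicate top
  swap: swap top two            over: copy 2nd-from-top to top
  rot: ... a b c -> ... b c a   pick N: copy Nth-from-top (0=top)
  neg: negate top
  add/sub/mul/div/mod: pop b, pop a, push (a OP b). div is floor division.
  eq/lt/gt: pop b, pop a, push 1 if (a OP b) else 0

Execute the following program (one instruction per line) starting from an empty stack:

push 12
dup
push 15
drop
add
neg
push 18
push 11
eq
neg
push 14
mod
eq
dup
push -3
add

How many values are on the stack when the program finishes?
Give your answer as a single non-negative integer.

After 'push 12': stack = [12] (depth 1)
After 'dup': stack = [12, 12] (depth 2)
After 'push 15': stack = [12, 12, 15] (depth 3)
After 'drop': stack = [12, 12] (depth 2)
After 'add': stack = [24] (depth 1)
After 'neg': stack = [-24] (depth 1)
After 'push 18': stack = [-24, 18] (depth 2)
After 'push 11': stack = [-24, 18, 11] (depth 3)
After 'eq': stack = [-24, 0] (depth 2)
After 'neg': stack = [-24, 0] (depth 2)
After 'push 14': stack = [-24, 0, 14] (depth 3)
After 'mod': stack = [-24, 0] (depth 2)
After 'eq': stack = [0] (depth 1)
After 'dup': stack = [0, 0] (depth 2)
After 'push -3': stack = [0, 0, -3] (depth 3)
After 'add': stack = [0, -3] (depth 2)

Answer: 2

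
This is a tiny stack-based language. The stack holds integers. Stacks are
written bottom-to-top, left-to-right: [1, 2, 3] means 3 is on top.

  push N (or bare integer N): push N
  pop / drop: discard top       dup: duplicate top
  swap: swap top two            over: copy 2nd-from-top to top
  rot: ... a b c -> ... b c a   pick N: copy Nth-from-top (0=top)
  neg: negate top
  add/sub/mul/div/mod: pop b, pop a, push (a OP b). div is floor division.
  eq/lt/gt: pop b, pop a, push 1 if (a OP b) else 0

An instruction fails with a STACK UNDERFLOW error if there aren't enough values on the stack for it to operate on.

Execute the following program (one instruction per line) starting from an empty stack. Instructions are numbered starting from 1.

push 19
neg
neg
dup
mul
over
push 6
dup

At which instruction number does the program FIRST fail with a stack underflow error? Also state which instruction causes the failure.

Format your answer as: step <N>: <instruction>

Answer: step 6: over

Derivation:
Step 1 ('push 19'): stack = [19], depth = 1
Step 2 ('neg'): stack = [-19], depth = 1
Step 3 ('neg'): stack = [19], depth = 1
Step 4 ('dup'): stack = [19, 19], depth = 2
Step 5 ('mul'): stack = [361], depth = 1
Step 6 ('over'): needs 2 value(s) but depth is 1 — STACK UNDERFLOW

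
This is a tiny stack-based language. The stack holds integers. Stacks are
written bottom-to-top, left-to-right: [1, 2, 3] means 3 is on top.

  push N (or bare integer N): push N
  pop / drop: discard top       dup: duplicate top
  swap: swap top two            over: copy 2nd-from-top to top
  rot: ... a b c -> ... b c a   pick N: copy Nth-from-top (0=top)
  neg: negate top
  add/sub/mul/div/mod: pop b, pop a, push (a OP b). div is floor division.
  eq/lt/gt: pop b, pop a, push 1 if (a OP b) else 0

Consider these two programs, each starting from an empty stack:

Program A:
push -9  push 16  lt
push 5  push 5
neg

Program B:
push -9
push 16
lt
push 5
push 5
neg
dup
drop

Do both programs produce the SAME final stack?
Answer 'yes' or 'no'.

Program A trace:
  After 'push -9': [-9]
  After 'push 16': [-9, 16]
  After 'lt': [1]
  After 'push 5': [1, 5]
  After 'push 5': [1, 5, 5]
  After 'neg': [1, 5, -5]
Program A final stack: [1, 5, -5]

Program B trace:
  After 'push -9': [-9]
  After 'push 16': [-9, 16]
  After 'lt': [1]
  After 'push 5': [1, 5]
  After 'push 5': [1, 5, 5]
  After 'neg': [1, 5, -5]
  After 'dup': [1, 5, -5, -5]
  After 'drop': [1, 5, -5]
Program B final stack: [1, 5, -5]
Same: yes

Answer: yes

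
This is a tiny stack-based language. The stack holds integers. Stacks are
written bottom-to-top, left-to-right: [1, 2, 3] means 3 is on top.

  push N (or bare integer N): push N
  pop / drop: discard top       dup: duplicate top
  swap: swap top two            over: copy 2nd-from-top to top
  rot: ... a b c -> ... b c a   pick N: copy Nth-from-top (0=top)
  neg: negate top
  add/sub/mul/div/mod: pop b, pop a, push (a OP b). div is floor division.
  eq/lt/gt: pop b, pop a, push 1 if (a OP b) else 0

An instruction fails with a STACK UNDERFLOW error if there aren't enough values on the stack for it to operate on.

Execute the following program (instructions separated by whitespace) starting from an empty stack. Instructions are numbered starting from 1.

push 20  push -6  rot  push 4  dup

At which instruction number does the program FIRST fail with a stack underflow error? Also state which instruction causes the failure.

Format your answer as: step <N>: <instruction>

Answer: step 3: rot

Derivation:
Step 1 ('push 20'): stack = [20], depth = 1
Step 2 ('push -6'): stack = [20, -6], depth = 2
Step 3 ('rot'): needs 3 value(s) but depth is 2 — STACK UNDERFLOW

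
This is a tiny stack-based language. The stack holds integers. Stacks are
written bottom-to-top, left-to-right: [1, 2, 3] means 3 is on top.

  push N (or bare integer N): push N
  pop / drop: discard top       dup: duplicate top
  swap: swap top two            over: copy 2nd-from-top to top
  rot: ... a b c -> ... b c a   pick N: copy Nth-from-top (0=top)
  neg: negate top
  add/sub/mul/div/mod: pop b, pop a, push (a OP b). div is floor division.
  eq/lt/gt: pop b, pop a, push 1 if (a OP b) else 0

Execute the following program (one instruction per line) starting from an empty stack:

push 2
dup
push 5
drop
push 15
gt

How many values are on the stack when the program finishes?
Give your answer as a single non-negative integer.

Answer: 2

Derivation:
After 'push 2': stack = [2] (depth 1)
After 'dup': stack = [2, 2] (depth 2)
After 'push 5': stack = [2, 2, 5] (depth 3)
After 'drop': stack = [2, 2] (depth 2)
After 'push 15': stack = [2, 2, 15] (depth 3)
After 'gt': stack = [2, 0] (depth 2)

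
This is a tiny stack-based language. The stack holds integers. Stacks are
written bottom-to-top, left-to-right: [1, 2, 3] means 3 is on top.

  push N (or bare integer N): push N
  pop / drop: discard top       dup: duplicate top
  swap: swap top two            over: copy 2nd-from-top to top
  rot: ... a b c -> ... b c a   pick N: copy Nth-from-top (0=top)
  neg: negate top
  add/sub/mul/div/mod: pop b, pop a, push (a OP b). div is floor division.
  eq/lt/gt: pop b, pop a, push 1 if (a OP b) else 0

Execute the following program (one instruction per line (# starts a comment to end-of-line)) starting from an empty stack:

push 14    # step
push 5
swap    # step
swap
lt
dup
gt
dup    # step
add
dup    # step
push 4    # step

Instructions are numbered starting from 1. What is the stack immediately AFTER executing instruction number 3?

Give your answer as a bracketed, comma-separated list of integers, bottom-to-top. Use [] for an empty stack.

Step 1 ('push 14'): [14]
Step 2 ('push 5'): [14, 5]
Step 3 ('swap'): [5, 14]

Answer: [5, 14]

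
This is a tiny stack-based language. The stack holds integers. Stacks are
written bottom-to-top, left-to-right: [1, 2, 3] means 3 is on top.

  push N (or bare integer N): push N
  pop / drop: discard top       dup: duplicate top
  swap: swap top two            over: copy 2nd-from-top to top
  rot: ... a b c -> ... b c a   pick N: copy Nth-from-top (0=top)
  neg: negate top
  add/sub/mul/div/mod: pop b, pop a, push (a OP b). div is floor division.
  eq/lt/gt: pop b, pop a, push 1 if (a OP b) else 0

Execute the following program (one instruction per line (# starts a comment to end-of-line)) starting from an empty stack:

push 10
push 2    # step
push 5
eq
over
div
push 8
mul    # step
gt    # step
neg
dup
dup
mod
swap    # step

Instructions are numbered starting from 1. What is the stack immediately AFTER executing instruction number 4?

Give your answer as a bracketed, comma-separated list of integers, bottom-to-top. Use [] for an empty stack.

Answer: [10, 0]

Derivation:
Step 1 ('push 10'): [10]
Step 2 ('push 2'): [10, 2]
Step 3 ('push 5'): [10, 2, 5]
Step 4 ('eq'): [10, 0]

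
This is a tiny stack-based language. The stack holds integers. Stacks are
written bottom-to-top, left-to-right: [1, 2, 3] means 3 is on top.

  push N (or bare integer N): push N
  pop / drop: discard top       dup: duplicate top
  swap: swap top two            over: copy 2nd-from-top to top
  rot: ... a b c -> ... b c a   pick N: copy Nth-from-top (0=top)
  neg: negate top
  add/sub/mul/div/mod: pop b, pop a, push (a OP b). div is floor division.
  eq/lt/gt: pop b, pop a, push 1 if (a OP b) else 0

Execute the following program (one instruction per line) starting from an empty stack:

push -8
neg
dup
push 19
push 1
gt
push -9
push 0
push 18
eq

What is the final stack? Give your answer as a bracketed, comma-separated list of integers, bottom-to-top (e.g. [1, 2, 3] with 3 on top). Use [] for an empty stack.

After 'push -8': [-8]
After 'neg': [8]
After 'dup': [8, 8]
After 'push 19': [8, 8, 19]
After 'push 1': [8, 8, 19, 1]
After 'gt': [8, 8, 1]
After 'push -9': [8, 8, 1, -9]
After 'push 0': [8, 8, 1, -9, 0]
After 'push 18': [8, 8, 1, -9, 0, 18]
After 'eq': [8, 8, 1, -9, 0]

Answer: [8, 8, 1, -9, 0]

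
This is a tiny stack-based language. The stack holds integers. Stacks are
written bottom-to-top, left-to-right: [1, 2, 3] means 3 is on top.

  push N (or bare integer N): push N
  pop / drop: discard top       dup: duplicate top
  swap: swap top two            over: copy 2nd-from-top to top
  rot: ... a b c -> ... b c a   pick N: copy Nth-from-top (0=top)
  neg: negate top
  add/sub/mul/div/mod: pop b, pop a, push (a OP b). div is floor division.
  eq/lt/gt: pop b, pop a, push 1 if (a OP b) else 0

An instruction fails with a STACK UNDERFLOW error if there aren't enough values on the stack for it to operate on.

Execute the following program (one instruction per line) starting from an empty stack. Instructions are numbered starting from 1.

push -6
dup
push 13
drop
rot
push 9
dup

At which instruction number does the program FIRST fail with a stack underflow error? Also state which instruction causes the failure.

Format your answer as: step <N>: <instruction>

Answer: step 5: rot

Derivation:
Step 1 ('push -6'): stack = [-6], depth = 1
Step 2 ('dup'): stack = [-6, -6], depth = 2
Step 3 ('push 13'): stack = [-6, -6, 13], depth = 3
Step 4 ('drop'): stack = [-6, -6], depth = 2
Step 5 ('rot'): needs 3 value(s) but depth is 2 — STACK UNDERFLOW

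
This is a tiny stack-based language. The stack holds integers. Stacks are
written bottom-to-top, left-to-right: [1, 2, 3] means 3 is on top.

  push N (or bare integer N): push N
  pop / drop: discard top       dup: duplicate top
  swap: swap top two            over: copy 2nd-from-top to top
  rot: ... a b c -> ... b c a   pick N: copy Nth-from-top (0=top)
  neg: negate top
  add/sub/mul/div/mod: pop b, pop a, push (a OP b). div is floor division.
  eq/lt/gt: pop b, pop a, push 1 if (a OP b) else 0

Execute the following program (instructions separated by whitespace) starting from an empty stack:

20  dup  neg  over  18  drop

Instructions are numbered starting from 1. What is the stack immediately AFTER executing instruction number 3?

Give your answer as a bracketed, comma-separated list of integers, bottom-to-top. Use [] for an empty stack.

Step 1 ('20'): [20]
Step 2 ('dup'): [20, 20]
Step 3 ('neg'): [20, -20]

Answer: [20, -20]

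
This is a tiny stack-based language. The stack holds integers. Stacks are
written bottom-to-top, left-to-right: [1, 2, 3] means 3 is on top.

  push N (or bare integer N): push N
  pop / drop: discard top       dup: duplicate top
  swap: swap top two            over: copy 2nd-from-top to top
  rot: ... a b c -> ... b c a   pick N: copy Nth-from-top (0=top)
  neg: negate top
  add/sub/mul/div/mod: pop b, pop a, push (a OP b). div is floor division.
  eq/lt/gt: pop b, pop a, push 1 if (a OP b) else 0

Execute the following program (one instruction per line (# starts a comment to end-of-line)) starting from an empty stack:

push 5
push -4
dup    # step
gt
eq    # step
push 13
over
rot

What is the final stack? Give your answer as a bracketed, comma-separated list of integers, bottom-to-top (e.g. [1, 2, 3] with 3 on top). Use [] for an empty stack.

Answer: [13, 0, 0]

Derivation:
After 'push 5': [5]
After 'push -4': [5, -4]
After 'dup': [5, -4, -4]
After 'gt': [5, 0]
After 'eq': [0]
After 'push 13': [0, 13]
After 'over': [0, 13, 0]
After 'rot': [13, 0, 0]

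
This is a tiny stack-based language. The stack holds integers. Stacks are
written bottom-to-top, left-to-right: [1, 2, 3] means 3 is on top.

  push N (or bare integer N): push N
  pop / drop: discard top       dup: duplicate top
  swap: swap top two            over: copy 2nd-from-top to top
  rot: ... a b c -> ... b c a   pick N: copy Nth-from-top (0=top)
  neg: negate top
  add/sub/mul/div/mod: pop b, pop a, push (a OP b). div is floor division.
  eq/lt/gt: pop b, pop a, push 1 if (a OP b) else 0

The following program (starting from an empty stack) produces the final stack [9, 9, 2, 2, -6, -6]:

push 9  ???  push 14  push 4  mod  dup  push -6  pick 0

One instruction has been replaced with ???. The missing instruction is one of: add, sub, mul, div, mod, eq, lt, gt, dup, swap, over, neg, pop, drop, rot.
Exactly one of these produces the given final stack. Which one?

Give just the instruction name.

Stack before ???: [9]
Stack after ???:  [9, 9]
The instruction that transforms [9] -> [9, 9] is: dup

Answer: dup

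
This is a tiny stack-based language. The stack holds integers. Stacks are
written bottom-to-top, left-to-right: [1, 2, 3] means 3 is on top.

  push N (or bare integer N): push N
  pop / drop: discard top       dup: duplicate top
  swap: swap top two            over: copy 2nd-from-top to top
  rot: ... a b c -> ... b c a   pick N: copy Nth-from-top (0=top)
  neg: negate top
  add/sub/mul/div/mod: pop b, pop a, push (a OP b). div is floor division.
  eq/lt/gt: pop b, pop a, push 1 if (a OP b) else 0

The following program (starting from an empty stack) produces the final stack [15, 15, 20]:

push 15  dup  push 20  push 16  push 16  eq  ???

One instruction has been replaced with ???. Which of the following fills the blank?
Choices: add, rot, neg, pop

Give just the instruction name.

Stack before ???: [15, 15, 20, 1]
Stack after ???:  [15, 15, 20]
Checking each choice:
  add: produces [15, 15, 21]
  rot: produces [15, 20, 1, 15]
  neg: produces [15, 15, 20, -1]
  pop: MATCH


Answer: pop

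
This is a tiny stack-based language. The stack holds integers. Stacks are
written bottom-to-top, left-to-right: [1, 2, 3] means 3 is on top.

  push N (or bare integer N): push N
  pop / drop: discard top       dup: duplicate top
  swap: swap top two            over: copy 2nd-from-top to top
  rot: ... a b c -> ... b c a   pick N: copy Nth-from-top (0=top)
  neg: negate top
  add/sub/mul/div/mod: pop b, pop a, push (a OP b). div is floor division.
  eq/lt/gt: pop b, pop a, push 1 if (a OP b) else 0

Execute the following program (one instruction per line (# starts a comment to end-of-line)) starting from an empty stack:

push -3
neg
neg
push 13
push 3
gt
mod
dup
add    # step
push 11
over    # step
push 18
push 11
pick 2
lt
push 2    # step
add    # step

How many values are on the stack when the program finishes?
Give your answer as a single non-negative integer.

Answer: 5

Derivation:
After 'push -3': stack = [-3] (depth 1)
After 'neg': stack = [3] (depth 1)
After 'neg': stack = [-3] (depth 1)
After 'push 13': stack = [-3, 13] (depth 2)
After 'push 3': stack = [-3, 13, 3] (depth 3)
After 'gt': stack = [-3, 1] (depth 2)
After 'mod': stack = [0] (depth 1)
After 'dup': stack = [0, 0] (depth 2)
After 'add': stack = [0] (depth 1)
After 'push 11': stack = [0, 11] (depth 2)
After 'over': stack = [0, 11, 0] (depth 3)
After 'push 18': stack = [0, 11, 0, 18] (depth 4)
After 'push 11': stack = [0, 11, 0, 18, 11] (depth 5)
After 'pick 2': stack = [0, 11, 0, 18, 11, 0] (depth 6)
After 'lt': stack = [0, 11, 0, 18, 0] (depth 5)
After 'push 2': stack = [0, 11, 0, 18, 0, 2] (depth 6)
After 'add': stack = [0, 11, 0, 18, 2] (depth 5)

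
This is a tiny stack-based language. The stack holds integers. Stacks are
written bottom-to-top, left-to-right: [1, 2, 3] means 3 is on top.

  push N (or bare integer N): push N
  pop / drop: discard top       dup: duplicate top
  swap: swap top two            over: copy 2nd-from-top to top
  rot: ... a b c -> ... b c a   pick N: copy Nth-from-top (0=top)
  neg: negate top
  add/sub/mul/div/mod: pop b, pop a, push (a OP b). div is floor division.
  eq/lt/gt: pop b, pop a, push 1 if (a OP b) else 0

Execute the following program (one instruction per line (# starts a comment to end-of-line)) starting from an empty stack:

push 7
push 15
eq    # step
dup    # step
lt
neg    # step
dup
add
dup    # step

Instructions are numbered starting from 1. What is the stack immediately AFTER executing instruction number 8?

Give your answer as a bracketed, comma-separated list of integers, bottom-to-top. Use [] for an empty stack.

Step 1 ('push 7'): [7]
Step 2 ('push 15'): [7, 15]
Step 3 ('eq'): [0]
Step 4 ('dup'): [0, 0]
Step 5 ('lt'): [0]
Step 6 ('neg'): [0]
Step 7 ('dup'): [0, 0]
Step 8 ('add'): [0]

Answer: [0]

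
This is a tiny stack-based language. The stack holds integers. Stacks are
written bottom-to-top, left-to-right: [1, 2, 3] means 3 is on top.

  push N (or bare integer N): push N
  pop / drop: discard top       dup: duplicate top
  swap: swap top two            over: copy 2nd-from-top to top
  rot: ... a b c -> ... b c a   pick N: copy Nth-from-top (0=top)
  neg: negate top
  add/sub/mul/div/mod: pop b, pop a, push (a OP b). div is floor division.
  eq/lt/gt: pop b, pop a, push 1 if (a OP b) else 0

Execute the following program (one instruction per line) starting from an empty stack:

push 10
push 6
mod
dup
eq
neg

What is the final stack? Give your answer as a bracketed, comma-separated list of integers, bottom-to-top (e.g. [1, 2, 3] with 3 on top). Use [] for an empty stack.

After 'push 10': [10]
After 'push 6': [10, 6]
After 'mod': [4]
After 'dup': [4, 4]
After 'eq': [1]
After 'neg': [-1]

Answer: [-1]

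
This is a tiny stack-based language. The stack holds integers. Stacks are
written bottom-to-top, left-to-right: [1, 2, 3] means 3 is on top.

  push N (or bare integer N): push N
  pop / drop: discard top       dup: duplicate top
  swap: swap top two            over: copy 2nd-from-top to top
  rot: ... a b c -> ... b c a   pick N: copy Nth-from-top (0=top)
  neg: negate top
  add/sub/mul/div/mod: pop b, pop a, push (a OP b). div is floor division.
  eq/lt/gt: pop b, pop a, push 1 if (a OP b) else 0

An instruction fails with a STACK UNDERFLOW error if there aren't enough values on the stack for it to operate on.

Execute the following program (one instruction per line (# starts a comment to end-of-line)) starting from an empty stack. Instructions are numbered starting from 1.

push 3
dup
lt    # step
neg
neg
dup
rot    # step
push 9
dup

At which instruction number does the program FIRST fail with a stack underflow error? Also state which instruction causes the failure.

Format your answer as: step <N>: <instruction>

Answer: step 7: rot

Derivation:
Step 1 ('push 3'): stack = [3], depth = 1
Step 2 ('dup'): stack = [3, 3], depth = 2
Step 3 ('lt'): stack = [0], depth = 1
Step 4 ('neg'): stack = [0], depth = 1
Step 5 ('neg'): stack = [0], depth = 1
Step 6 ('dup'): stack = [0, 0], depth = 2
Step 7 ('rot'): needs 3 value(s) but depth is 2 — STACK UNDERFLOW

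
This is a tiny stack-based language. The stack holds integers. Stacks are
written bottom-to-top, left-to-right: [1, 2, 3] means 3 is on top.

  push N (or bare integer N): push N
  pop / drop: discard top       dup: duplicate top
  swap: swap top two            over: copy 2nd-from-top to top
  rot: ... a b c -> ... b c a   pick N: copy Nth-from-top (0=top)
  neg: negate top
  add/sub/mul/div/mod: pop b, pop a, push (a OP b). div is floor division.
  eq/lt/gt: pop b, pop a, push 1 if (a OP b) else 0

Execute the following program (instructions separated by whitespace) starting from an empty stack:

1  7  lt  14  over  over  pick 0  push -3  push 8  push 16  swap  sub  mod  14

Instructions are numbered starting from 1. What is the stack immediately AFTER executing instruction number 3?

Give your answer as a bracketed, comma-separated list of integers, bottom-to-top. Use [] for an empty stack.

Answer: [1]

Derivation:
Step 1 ('1'): [1]
Step 2 ('7'): [1, 7]
Step 3 ('lt'): [1]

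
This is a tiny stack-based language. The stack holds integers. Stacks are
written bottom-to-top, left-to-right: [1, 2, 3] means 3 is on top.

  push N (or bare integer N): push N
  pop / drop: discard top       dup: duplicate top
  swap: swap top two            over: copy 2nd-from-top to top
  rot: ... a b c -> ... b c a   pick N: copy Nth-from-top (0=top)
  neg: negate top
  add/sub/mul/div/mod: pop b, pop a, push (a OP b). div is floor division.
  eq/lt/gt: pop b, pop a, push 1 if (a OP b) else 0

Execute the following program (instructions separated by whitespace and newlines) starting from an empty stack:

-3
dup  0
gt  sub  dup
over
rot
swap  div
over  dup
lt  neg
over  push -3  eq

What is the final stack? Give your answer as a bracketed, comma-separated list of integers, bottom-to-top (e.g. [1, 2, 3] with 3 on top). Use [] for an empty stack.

After 'push -3': [-3]
After 'dup': [-3, -3]
After 'push 0': [-3, -3, 0]
After 'gt': [-3, 0]
After 'sub': [-3]
After 'dup': [-3, -3]
After 'over': [-3, -3, -3]
After 'rot': [-3, -3, -3]
After 'swap': [-3, -3, -3]
After 'div': [-3, 1]
After 'over': [-3, 1, -3]
After 'dup': [-3, 1, -3, -3]
After 'lt': [-3, 1, 0]
After 'neg': [-3, 1, 0]
After 'over': [-3, 1, 0, 1]
After 'push -3': [-3, 1, 0, 1, -3]
After 'eq': [-3, 1, 0, 0]

Answer: [-3, 1, 0, 0]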